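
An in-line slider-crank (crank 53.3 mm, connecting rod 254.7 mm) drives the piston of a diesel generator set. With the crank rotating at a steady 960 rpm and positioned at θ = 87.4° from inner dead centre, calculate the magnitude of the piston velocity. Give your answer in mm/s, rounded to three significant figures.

5400

ω = 2π·960/60 = 100.5 rad/s
For an in-line slider-crank, x = r cosθ + √(L² − r² sin²θ), so v = −rω sinθ·[1 + r cosθ/√(L² − r² sin²θ)].
With r = 0.0533 m, L = 0.2547 m, θ = 87.4°: √(L² − r² sin²θ) = 0.24907 m.
v = −0.0533·100.5·0.99897·[1 + 0.0533·0.04536/0.24907] = -5.4047 m/s.
|v| = 5.4047 m/s = 5404.7 mm/s.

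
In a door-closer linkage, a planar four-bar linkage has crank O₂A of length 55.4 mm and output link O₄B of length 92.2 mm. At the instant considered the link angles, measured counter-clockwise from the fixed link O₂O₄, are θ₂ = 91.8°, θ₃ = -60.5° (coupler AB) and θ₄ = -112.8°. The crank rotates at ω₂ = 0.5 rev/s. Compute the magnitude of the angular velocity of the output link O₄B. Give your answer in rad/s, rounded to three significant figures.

ω₂ = 3.142 rad/s (from 0.5 rev/s).
Differentiating the loop-closure r₂e^{iθ₂}+r₃e^{iθ₃}=r₁+r₄e^{iθ₄} gives r₂ω₂e^{iθ₂}+r₃ω₃e^{iθ₃}=r₄ω₄e^{iθ₄}.
Eliminating the other unknown: ω₄ = r₂ω₂ sin(θ₂−θ₃) / [r₄ sin(θ₄−θ₃)].
Numerator sine = +0.46484; denominator sine = -0.79122.
Result = 0.0554·3.142·(+0.46484) / (0.0922·(-0.79122)) = -1.109 rad/s; magnitude 1.109 rad/s.

1.11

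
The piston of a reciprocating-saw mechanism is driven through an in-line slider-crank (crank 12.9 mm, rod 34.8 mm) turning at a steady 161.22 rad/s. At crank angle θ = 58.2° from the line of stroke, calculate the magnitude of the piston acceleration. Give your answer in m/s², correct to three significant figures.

ω = 161.2 rad/s
x(θ) = r cosθ + √(L² − r² sin²θ); with ω constant, a = ω²·d²x/dθ².
d²x/dθ² = −r cosθ − r²(cos2θ)/√u − r⁴ sin²2θ/(4u^{3/2}),  u = L² − r² sin²θ = 0.00109084 m².
Substituting r = 0.0129 m, L = 0.0348 m, θ = 58.2°: d²x/dθ² = -0.0047116 m.
a = ω²·d²x/dθ² = (161.2)²·(-0.0047116) = -122.46 m/s²;  |a| = 122.46 m/s².

122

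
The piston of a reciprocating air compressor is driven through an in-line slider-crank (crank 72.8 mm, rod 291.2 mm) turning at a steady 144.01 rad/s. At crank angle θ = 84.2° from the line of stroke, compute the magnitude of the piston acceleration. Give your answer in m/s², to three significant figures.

229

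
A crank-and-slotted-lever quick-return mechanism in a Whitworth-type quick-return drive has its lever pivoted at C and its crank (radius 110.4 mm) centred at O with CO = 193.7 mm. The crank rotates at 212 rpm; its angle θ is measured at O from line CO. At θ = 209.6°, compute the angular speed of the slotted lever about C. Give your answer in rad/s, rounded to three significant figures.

11.4

ω = 22.2 rad/s (from 212 rpm).
Crank pin A relative to C: A = (d + r cosθ, r sinθ); lever angle φ = atan2(r sinθ, d + r cosθ).
Differentiating tanφ: φ̇ = rω(d cosθ + r)/(d² + r² + 2dr cosθ).
d² + r² + 2dr cosθ = |CA|² = 0.0125205 m²;  d cosθ + r = -0.058021 m.
|ω_lever| = |0.1104·22.2·-0.058021| / 0.0125205 = 11.358 rad/s.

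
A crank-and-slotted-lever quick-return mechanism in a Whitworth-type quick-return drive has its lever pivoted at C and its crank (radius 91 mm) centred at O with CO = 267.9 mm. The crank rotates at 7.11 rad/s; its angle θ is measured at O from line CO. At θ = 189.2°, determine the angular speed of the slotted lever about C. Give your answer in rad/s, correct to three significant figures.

3.52

ω = 7.11 rad/s
Crank pin A relative to C: A = (d + r cosθ, r sinθ); lever angle φ = atan2(r sinθ, d + r cosθ).
Differentiating tanφ: φ̇ = rω(d cosθ + r)/(d² + r² + 2dr cosθ).
d² + r² + 2dr cosθ = |CA|² = 0.0319208 m²;  d cosθ + r = -0.17345 m.
|ω_lever| = |0.091·7.11·-0.17345| / 0.0319208 = 3.5158 rad/s.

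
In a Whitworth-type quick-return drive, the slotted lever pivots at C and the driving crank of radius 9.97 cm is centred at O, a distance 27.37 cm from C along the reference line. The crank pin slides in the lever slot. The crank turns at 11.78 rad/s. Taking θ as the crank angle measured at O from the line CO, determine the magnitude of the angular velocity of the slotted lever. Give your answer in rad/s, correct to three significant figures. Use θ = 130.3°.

1.83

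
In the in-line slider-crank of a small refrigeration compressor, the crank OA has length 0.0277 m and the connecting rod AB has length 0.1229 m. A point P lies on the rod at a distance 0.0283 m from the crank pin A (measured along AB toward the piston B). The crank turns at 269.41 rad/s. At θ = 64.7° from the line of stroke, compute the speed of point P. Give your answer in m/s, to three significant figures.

7.32

ω = 269.4 rad/s.  Crank-pin speed |V_A| = rω = 7.4627 m/s, perpendicular to OA.
Rod angle: sinφ = −(r/L) sinθ ⇒ φ = -11.757°; ω_rod = −rω cosθ/√(L²−r²sin²θ) = -26.506 rad/s.
V_P = V_A + ω_rod × AP, with AP = 0.0283 m along the rod.
Components: V_Px = −rω sinθ − a·ω_rod·sinφ = -6.8997 m/s;  V_Py = rω cosθ + a·ω_rod·cosφ = +2.4548 m/s.
|V_P| = √(V_Px² + V_Py²) = 7.3234 m/s.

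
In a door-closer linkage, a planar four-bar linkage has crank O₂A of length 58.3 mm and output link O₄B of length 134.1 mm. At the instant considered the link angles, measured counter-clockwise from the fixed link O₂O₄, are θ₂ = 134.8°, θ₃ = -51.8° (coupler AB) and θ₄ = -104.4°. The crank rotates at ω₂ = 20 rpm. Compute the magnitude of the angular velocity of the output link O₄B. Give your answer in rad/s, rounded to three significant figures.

0.132

ω₂ = 2.094 rad/s (from 20 rpm).
Differentiating the loop-closure r₂e^{iθ₂}+r₃e^{iθ₃}=r₁+r₄e^{iθ₄} gives r₂ω₂e^{iθ₂}+r₃ω₃e^{iθ₃}=r₄ω₄e^{iθ₄}.
Eliminating the other unknown: ω₄ = r₂ω₂ sin(θ₂−θ₃) / [r₄ sin(θ₄−θ₃)].
Numerator sine = -0.11494; denominator sine = -0.79441.
Result = 0.0583·2.094·(-0.11494) / (0.1341·(-0.79441)) = +0.13174 rad/s; magnitude 0.13174 rad/s.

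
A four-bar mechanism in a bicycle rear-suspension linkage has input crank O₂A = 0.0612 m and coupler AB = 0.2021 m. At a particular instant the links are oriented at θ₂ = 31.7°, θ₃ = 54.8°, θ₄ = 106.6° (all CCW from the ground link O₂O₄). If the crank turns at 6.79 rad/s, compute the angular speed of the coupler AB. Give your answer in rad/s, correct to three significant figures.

ω₂ = 6.79 rad/s
Differentiating the loop-closure r₂e^{iθ₂}+r₃e^{iθ₃}=r₁+r₄e^{iθ₄} gives r₂ω₂e^{iθ₂}+r₃ω₃e^{iθ₃}=r₄ω₄e^{iθ₄}.
Eliminating the other unknown: ω₃ = r₂ω₂ sin(θ₄−θ₂) / [r₃ sin(θ₃−θ₄)].
Numerator sine = +0.96547; denominator sine = -0.78586.
Result = 0.0612·6.79·(+0.96547) / (0.2021·(-0.78586)) = -2.5261 rad/s; magnitude 2.5261 rad/s.

2.53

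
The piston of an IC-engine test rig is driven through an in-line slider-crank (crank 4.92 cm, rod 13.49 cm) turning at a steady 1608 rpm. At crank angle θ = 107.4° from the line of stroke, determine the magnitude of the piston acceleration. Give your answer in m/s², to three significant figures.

856

ω = 2π·1608/60 = 168.4 rad/s
x(θ) = r cosθ + √(L² − r² sin²θ); with ω constant, a = ω²·d²x/dθ².
d²x/dθ² = −r cosθ − r²(cos2θ)/√u − r⁴ sin²2θ/(4u^{3/2}),  u = L² − r² sin²θ = 0.0159938 m².
Substituting r = 0.0492 m, L = 0.1349 m, θ = 107.4°: d²x/dθ² = +0.030194 m.
a = ω²·d²x/dθ² = (168.4)²·(+0.030194) = +856.15 m/s²;  |a| = 856.15 m/s².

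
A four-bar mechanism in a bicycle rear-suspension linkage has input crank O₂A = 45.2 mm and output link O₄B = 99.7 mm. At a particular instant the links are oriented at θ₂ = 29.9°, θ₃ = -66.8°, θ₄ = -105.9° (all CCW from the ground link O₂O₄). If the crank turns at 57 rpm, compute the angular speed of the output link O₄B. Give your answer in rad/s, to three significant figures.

4.26

ω₂ = 5.969 rad/s (from 57 rpm).
Differentiating the loop-closure r₂e^{iθ₂}+r₃e^{iθ₃}=r₁+r₄e^{iθ₄} gives r₂ω₂e^{iθ₂}+r₃ω₃e^{iθ₃}=r₄ω₄e^{iθ₄}.
Eliminating the other unknown: ω₄ = r₂ω₂ sin(θ₂−θ₃) / [r₄ sin(θ₄−θ₃)].
Numerator sine = +0.99317; denominator sine = -0.63068.
Result = 0.0452·5.969·(+0.99317) / (0.0997·(-0.63068)) = -4.2615 rad/s; magnitude 4.2615 rad/s.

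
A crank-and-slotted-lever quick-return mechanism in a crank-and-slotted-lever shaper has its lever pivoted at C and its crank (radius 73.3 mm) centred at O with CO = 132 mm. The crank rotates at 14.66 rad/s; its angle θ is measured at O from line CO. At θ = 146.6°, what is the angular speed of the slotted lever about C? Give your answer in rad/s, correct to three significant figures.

5.97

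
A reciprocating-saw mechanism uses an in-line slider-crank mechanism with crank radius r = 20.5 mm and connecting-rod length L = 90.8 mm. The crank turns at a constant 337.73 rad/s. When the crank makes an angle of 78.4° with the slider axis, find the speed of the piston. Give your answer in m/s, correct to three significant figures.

7.10

ω = 337.7 rad/s
For an in-line slider-crank, x = r cosθ + √(L² − r² sin²θ), so v = −rω sinθ·[1 + r cosθ/√(L² − r² sin²θ)].
With r = 0.0205 m, L = 0.0908 m, θ = 78.4°: √(L² − r² sin²θ) = 0.088552 m.
v = −0.0205·337.7·0.97958·[1 + 0.0205·0.20108/0.088552] = -7.0978 m/s.
|v| = 7.0978 m/s.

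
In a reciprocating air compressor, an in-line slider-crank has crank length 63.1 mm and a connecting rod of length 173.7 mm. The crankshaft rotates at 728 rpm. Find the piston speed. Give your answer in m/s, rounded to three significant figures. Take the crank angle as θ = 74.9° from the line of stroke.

ω = 2π·728/60 = 76.24 rad/s
For an in-line slider-crank, x = r cosθ + √(L² − r² sin²θ), so v = −rω sinθ·[1 + r cosθ/√(L² − r² sin²θ)].
With r = 0.0631 m, L = 0.1737 m, θ = 74.9°: √(L² − r² sin²θ) = 0.16267 m.
v = −0.0631·76.24·0.96547·[1 + 0.0631·0.26050/0.16267] = -5.1137 m/s.
|v| = 5.1137 m/s.

5.11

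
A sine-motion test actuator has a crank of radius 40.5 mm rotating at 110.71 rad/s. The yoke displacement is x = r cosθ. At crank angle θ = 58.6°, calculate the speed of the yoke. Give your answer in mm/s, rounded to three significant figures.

ω = 110.7 rad/s
x = r cosθ ⇒ ẋ = −rω sinθ.
|v| = rω|sinθ| = 0.0405·110.7·|sin 58.6°| = 3.8271 m/s = 3827.1 mm/s.

3830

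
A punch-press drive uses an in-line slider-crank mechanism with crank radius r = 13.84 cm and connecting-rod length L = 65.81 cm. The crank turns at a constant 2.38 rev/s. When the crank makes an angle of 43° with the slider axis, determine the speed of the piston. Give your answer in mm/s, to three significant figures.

1630

ω = 2π·2.38 = 14.95 rad/s
For an in-line slider-crank, x = r cosθ + √(L² − r² sin²θ), so v = −rω sinθ·[1 + r cosθ/√(L² − r² sin²θ)].
With r = 0.1384 m, L = 0.6581 m, θ = 43°: √(L² − r² sin²θ) = 0.6513 m.
v = −0.1384·14.95·0.68200·[1 + 0.1384·0.73135/0.6513] = -1.6308 m/s.
|v| = 1.6308 m/s = 1630.8 mm/s.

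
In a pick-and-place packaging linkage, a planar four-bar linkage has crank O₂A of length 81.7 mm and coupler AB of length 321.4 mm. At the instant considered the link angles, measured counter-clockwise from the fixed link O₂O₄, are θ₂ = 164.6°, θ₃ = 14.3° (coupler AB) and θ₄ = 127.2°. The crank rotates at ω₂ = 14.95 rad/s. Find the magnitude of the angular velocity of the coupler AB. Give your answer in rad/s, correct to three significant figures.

ω₂ = 14.95 rad/s
Differentiating the loop-closure r₂e^{iθ₂}+r₃e^{iθ₃}=r₁+r₄e^{iθ₄} gives r₂ω₂e^{iθ₂}+r₃ω₃e^{iθ₃}=r₄ω₄e^{iθ₄}.
Eliminating the other unknown: ω₃ = r₂ω₂ sin(θ₄−θ₂) / [r₃ sin(θ₃−θ₄)].
Numerator sine = -0.60738; denominator sine = -0.92119.
Result = 0.0817·14.95·(-0.60738) / (0.3214·(-0.92119)) = +2.5057 rad/s; magnitude 2.5057 rad/s.

2.51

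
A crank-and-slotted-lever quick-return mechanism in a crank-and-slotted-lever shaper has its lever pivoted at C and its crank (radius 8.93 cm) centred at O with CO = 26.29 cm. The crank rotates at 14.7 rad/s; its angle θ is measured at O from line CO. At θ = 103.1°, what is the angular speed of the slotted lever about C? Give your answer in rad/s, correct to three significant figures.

0.587

ω = 14.7 rad/s
Crank pin A relative to C: A = (d + r cosθ, r sinθ); lever angle φ = atan2(r sinθ, d + r cosθ).
Differentiating tanφ: φ̇ = rω(d cosθ + r)/(d² + r² + 2dr cosθ).
d² + r² + 2dr cosθ = |CA|² = 0.0664487 m²;  d cosθ + r = +0.029713 m.
|ω_lever| = |0.0893·14.7·+0.029713| / 0.0664487 = 0.58699 rad/s.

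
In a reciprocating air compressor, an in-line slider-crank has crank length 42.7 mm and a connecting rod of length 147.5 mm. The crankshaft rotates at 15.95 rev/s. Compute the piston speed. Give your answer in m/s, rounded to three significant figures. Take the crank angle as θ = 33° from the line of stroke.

2.90

ω = 2π·15.9 = 100.2 rad/s
For an in-line slider-crank, x = r cosθ + √(L² − r² sin²θ), so v = −rω sinθ·[1 + r cosθ/√(L² − r² sin²θ)].
With r = 0.0427 m, L = 0.1475 m, θ = 33°: √(L² − r² sin²θ) = 0.14566 m.
v = −0.0427·100.2·0.54464·[1 + 0.0427·0.83867/0.14566] = -2.9037 m/s.
|v| = 2.9037 m/s.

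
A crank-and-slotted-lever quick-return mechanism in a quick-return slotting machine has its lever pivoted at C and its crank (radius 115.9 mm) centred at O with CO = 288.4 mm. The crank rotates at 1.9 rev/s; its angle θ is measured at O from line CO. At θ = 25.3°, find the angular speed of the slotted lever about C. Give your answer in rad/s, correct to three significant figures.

3.32

ω = 11.94 rad/s (from 1.9 rev/s).
Crank pin A relative to C: A = (d + r cosθ, r sinθ); lever angle φ = atan2(r sinθ, d + r cosθ).
Differentiating tanφ: φ̇ = rω(d cosθ + r)/(d² + r² + 2dr cosθ).
d² + r² + 2dr cosθ = |CA|² = 0.157046 m²;  d cosθ + r = +0.37664 m.
|ω_lever| = |0.1159·11.94·+0.37664| / 0.157046 = 3.3183 rad/s.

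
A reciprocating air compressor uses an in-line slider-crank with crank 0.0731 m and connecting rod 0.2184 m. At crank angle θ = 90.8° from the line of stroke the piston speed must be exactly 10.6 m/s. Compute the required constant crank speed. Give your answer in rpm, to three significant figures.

For an in-line slider-crank, |v_piston| = rω|sinθ|·[1 + r cosθ/√(L² − r² sin²θ)].
With r = 0.0731 m, L = 0.2184 m, θ = 90.8°: the bracketed kinematic factor |dx/dθ| = 0.07273 m.
ω = v/|dx/dθ| = 10.6/0.07273 = 145.74 rad/s.
N = 60ω/(2π) = 1391.8 rpm.

1390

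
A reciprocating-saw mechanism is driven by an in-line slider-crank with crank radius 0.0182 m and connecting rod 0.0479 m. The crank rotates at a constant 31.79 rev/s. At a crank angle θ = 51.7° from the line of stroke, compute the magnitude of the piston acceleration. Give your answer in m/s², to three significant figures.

ω = 2π·31.8 = 199.7 rad/s
x(θ) = r cosθ + √(L² − r² sin²θ); with ω constant, a = ω²·d²x/dθ².
d²x/dθ² = −r cosθ − r²(cos2θ)/√u − r⁴ sin²2θ/(4u^{3/2}),  u = L² − r² sin²θ = 0.00209041 m².
Substituting r = 0.0182 m, L = 0.0479 m, θ = 51.7°: d²x/dθ² = -0.0098726 m.
a = ω²·d²x/dθ² = (199.7)²·(-0.0098726) = -393.89 m/s²;  |a| = 393.89 m/s².

394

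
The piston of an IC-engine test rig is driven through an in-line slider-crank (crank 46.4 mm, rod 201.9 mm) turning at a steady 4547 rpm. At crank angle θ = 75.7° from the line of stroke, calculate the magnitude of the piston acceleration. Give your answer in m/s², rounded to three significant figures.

429

ω = 2π·4547/60 = 476.2 rad/s
x(θ) = r cosθ + √(L² − r² sin²θ); with ω constant, a = ω²·d²x/dθ².
d²x/dθ² = −r cosθ − r²(cos2θ)/√u − r⁴ sin²2θ/(4u^{3/2}),  u = L² − r² sin²θ = 0.038742 m².
Substituting r = 0.0464 m, L = 0.2019 m, θ = 75.7°: d²x/dθ² = -0.001892 m.
a = ω²·d²x/dθ² = (476.2)²·(-0.001892) = -428.98 m/s²;  |a| = 428.98 m/s².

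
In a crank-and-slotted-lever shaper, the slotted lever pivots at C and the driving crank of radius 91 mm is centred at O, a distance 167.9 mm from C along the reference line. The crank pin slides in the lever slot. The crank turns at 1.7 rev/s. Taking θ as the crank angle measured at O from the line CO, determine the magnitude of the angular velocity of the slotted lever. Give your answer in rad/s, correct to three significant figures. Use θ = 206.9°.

6.19

ω = 10.68 rad/s (from 1.7 rev/s).
Crank pin A relative to C: A = (d + r cosθ, r sinθ); lever angle φ = atan2(r sinθ, d + r cosθ).
Differentiating tanφ: φ̇ = rω(d cosθ + r)/(d² + r² + 2dr cosθ).
d² + r² + 2dr cosθ = |CA|² = 0.00922004 m²;  d cosθ + r = -0.058733 m.
|ω_lever| = |0.091·10.68·-0.058733| / 0.00922004 = 6.1918 rad/s.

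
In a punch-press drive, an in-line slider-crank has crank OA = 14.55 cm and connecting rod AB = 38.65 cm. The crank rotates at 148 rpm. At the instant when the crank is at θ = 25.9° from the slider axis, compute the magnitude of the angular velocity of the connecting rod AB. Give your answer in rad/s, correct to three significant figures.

5.32

ω = 15.5 rad/s (converted from 148 rpm).
The rod makes angle φ with the slider axis where L sinφ = r sinθ; differentiating, L cosφ·φ̇ = r ω cosθ.
L cosφ = √(L² − r² sin²θ) = 0.38124 m.
|ω_rod| = r ω |cosθ| / √(L² − r² sin²θ) = 0.1455·15.5·0.89956/0.38124 = 5.3209 rad/s.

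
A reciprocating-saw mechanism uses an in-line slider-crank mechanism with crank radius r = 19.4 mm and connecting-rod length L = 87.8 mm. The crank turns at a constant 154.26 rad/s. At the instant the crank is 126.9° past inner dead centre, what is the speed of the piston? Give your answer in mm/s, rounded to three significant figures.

ω = 154.3 rad/s
For an in-line slider-crank, x = r cosθ + √(L² − r² sin²θ), so v = −rω sinθ·[1 + r cosθ/√(L² − r² sin²θ)].
With r = 0.0194 m, L = 0.0878 m, θ = 126.9°: √(L² − r² sin²θ) = 0.086419 m.
v = −0.0194·154.3·0.79968·[1 + 0.0194·-0.60042/0.086419] = -2.0706 m/s.
|v| = 2.0706 m/s = 2070.6 mm/s.

2070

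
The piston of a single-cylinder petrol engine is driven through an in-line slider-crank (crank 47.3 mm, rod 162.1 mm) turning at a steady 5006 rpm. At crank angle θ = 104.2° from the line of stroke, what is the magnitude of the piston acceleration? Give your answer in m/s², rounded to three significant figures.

ω = 2π·5006/60 = 524.2 rad/s
x(θ) = r cosθ + √(L² − r² sin²θ); with ω constant, a = ω²·d²x/dθ².
d²x/dθ² = −r cosθ − r²(cos2θ)/√u − r⁴ sin²2θ/(4u^{3/2}),  u = L² − r² sin²θ = 0.0241738 m².
Substituting r = 0.0473 m, L = 0.1621 m, θ = 104.2°: d²x/dθ² = +0.024186 m.
a = ω²·d²x/dθ² = (524.2)²·(+0.024186) = +6646.5 m/s²;  |a| = 6646.5 m/s².

6650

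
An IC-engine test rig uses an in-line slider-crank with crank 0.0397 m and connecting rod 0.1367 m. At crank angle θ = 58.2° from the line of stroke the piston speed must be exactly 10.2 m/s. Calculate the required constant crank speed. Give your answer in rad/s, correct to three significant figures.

261

For an in-line slider-crank, |v_piston| = rω|sinθ|·[1 + r cosθ/√(L² − r² sin²θ)].
With r = 0.0397 m, L = 0.1367 m, θ = 58.2°: the bracketed kinematic factor |dx/dθ| = 0.039069 m.
ω = v/|dx/dθ| = 10.2/0.039069 = 261.08 rad/s.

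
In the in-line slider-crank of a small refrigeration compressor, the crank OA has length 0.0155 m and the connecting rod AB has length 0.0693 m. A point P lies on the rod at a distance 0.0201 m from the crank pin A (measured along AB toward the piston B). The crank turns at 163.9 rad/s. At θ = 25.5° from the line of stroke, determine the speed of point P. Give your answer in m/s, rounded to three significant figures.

2.00

ω = 163.9 rad/s.  Crank-pin speed |V_A| = rω = 2.5404 m/s, perpendicular to OA.
Rod angle: sinφ = −(r/L) sinθ ⇒ φ = -5.526°; ω_rod = −rω cosθ/√(L²−r²sin²θ) = -33.242 rad/s.
V_P = V_A + ω_rod × AP, with AP = 0.0201 m along the rod.
Components: V_Px = −rω sinθ − a·ω_rod·sinφ = -1.158 m/s;  V_Py = rω cosθ + a·ω_rod·cosφ = +1.6279 m/s.
|V_P| = √(V_Px² + V_Py²) = 1.9978 m/s.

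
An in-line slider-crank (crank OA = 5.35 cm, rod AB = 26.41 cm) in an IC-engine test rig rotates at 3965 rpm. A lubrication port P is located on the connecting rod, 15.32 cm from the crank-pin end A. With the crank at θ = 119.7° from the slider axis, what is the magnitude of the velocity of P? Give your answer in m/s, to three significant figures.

18.7

ω = 415.2 rad/s.  Crank-pin speed |V_A| = rω = 22.214 m/s, perpendicular to OA.
Rod angle: sinφ = −(r/L) sinθ ⇒ φ = -10.135°; ω_rod = −rω cosθ/√(L²−r²sin²θ) = +42.334 rad/s.
V_P = V_A + ω_rod × AP, with AP = 0.1532 m along the rod.
Components: V_Px = −rω sinθ − a·ω_rod·sinφ = -18.154 m/s;  V_Py = rω cosθ + a·ω_rod·cosφ = -4.6216 m/s.
|V_P| = √(V_Px² + V_Py²) = 18.734 m/s.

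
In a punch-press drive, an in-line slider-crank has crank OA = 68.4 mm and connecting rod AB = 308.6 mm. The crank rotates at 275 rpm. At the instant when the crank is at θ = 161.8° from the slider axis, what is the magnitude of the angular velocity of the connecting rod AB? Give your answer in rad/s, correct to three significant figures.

ω = 28.8 rad/s (converted from 275 rpm).
The rod makes angle φ with the slider axis where L sinφ = r sinθ; differentiating, L cosφ·φ̇ = r ω cosθ.
L cosφ = √(L² − r² sin²θ) = 0.30786 m.
|ω_rod| = r ω |cosθ| / √(L² − r² sin²θ) = 0.0684·28.8·0.94997/0.30786 = 6.0782 rad/s.

6.08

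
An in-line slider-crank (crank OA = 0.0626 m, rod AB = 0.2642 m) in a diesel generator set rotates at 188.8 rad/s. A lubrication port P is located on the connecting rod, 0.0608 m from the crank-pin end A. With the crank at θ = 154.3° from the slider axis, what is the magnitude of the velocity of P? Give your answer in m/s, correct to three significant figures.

9.54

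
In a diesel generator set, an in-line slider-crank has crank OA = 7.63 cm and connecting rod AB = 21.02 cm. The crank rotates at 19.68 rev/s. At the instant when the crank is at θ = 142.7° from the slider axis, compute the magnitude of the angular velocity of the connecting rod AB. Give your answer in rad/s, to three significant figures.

36.6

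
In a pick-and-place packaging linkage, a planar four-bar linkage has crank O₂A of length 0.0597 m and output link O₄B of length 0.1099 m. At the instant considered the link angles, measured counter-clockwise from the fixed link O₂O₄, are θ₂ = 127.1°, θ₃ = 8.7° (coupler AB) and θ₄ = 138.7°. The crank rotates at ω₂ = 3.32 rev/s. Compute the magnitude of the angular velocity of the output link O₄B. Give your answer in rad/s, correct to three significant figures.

ω₂ = 20.86 rad/s (from 3.32 rev/s).
Differentiating the loop-closure r₂e^{iθ₂}+r₃e^{iθ₃}=r₁+r₄e^{iθ₄} gives r₂ω₂e^{iθ₂}+r₃ω₃e^{iθ₃}=r₄ω₄e^{iθ₄}.
Eliminating the other unknown: ω₄ = r₂ω₂ sin(θ₂−θ₃) / [r₄ sin(θ₄−θ₃)].
Numerator sine = +0.87965; denominator sine = +0.76604.
Result = 0.0597·20.86·(+0.87965) / (0.1099·(+0.76604)) = +13.012 rad/s; magnitude 13.012 rad/s.

13.0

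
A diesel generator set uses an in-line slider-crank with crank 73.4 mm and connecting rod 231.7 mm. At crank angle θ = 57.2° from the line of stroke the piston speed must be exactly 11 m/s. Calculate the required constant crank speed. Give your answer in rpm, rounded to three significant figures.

For an in-line slider-crank, |v_piston| = rω|sinθ|·[1 + r cosθ/√(L² − r² sin²θ)].
With r = 0.0734 m, L = 0.2317 m, θ = 57.2°: the bracketed kinematic factor |dx/dθ| = 0.072682 m.
ω = v/|dx/dθ| = 11/0.072682 = 151.34 rad/s.
N = 60ω/(2π) = 1445.2 rpm.

1450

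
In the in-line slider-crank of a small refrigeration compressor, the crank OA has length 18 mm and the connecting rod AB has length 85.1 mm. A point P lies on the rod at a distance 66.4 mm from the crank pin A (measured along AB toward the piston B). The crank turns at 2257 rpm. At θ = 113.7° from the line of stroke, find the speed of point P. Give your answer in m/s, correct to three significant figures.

3.65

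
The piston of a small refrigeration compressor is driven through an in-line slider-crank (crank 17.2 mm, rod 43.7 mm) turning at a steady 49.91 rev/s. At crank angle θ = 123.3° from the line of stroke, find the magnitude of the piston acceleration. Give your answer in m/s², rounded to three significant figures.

ω = 2π·49.9 = 313.6 rad/s
x(θ) = r cosθ + √(L² − r² sin²θ); with ω constant, a = ω²·d²x/dθ².
d²x/dθ² = −r cosθ − r²(cos2θ)/√u − r⁴ sin²2θ/(4u^{3/2}),  u = L² − r² sin²θ = 0.00170302 m².
Substituting r = 0.0172 m, L = 0.0437 m, θ = 123.3°: d²x/dθ² = +0.012028 m.
a = ω²·d²x/dθ² = (313.6)²·(+0.012028) = +1182.9 m/s²;  |a| = 1182.9 m/s².

1180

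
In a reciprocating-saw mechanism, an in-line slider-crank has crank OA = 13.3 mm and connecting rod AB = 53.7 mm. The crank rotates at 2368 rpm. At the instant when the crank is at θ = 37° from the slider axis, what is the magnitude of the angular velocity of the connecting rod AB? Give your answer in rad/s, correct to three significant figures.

49.6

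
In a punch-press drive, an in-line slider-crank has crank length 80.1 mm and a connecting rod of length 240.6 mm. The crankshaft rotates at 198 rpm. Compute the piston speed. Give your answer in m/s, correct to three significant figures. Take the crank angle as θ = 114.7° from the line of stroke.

ω = 2π·198/60 = 20.73 rad/s
For an in-line slider-crank, x = r cosθ + √(L² − r² sin²θ), so v = −rω sinθ·[1 + r cosθ/√(L² − r² sin²θ)].
With r = 0.0801 m, L = 0.2406 m, θ = 114.7°: √(L² − r² sin²θ) = 0.22933 m.
v = −0.0801·20.73·0.90851·[1 + 0.0801·-0.41787/0.22933] = -1.2887 m/s.
|v| = 1.2887 m/s.

1.29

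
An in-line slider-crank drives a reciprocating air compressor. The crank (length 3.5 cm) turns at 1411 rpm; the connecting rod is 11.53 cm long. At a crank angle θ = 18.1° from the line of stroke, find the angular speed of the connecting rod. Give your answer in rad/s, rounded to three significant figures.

ω = 147.8 rad/s (converted from 1411 rpm).
The rod makes angle φ with the slider axis where L sinφ = r sinθ; differentiating, L cosφ·φ̇ = r ω cosθ.
L cosφ = √(L² − r² sin²θ) = 0.11479 m.
|ω_rod| = r ω |cosθ| / √(L² − r² sin²θ) = 0.035·147.8·0.95052/0.11479 = 42.825 rad/s.

42.8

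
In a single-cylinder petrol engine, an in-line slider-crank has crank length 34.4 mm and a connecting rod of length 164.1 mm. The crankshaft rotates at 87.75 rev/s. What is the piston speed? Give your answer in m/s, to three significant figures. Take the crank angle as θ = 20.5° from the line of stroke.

7.95

ω = 2π·87.8 = 551.3 rad/s
For an in-line slider-crank, x = r cosθ + √(L² − r² sin²θ), so v = −rω sinθ·[1 + r cosθ/√(L² − r² sin²θ)].
With r = 0.0344 m, L = 0.1641 m, θ = 20.5°: √(L² − r² sin²θ) = 0.16366 m.
v = −0.0344·551.3·0.35021·[1 + 0.0344·0.93667/0.16366] = -7.9499 m/s.
|v| = 7.9499 m/s.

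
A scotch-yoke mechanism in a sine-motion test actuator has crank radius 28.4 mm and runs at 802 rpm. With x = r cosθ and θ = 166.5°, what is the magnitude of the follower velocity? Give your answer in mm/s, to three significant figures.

557

ω = 83.99 rad/s (from 802 rpm).
x = r cosθ ⇒ ẋ = −rω sinθ.
|v| = rω|sinθ| = 0.0284·83.99·|sin 166.5°| = 0.55681 m/s = 556.81 mm/s.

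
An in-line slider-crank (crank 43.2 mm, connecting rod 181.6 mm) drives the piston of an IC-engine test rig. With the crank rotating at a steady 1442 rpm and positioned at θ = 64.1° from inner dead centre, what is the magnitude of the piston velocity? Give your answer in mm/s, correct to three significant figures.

6490

ω = 2π·1442/60 = 151 rad/s
For an in-line slider-crank, x = r cosθ + √(L² − r² sin²θ), so v = −rω sinθ·[1 + r cosθ/√(L² − r² sin²θ)].
With r = 0.0432 m, L = 0.1816 m, θ = 64.1°: √(L² − r² sin²θ) = 0.17739 m.
v = −0.0432·151·0.89956·[1 + 0.0432·0.43680/0.17739] = -6.4924 m/s.
|v| = 6.4924 m/s = 6492.4 mm/s.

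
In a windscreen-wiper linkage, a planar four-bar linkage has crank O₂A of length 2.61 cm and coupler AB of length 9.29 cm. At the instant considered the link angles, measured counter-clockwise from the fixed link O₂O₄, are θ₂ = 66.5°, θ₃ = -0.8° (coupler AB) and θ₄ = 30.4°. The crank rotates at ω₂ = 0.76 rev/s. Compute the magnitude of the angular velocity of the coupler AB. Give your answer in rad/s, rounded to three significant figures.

1.53

ω₂ = 4.775 rad/s (from 0.76 rev/s).
Differentiating the loop-closure r₂e^{iθ₂}+r₃e^{iθ₃}=r₁+r₄e^{iθ₄} gives r₂ω₂e^{iθ₂}+r₃ω₃e^{iθ₃}=r₄ω₄e^{iθ₄}.
Eliminating the other unknown: ω₃ = r₂ω₂ sin(θ₄−θ₂) / [r₃ sin(θ₃−θ₄)].
Numerator sine = -0.58920; denominator sine = -0.51803.
Result = 0.0261·4.775·(-0.58920) / (0.0929·(-0.51803)) = +1.5259 rad/s; magnitude 1.5259 rad/s.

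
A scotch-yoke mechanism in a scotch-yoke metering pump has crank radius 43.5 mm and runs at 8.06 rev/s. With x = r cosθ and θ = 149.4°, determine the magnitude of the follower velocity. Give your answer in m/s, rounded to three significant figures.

1.12

ω = 50.64 rad/s (from 8.06 rev/s).
x = r cosθ ⇒ ẋ = −rω sinθ.
|v| = rω|sinθ| = 0.0435·50.64·|sin 149.4°| = 1.1214 m/s.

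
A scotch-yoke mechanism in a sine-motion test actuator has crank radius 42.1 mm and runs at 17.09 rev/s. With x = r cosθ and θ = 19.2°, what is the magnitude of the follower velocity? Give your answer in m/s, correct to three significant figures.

ω = 107.4 rad/s (from 17.09 rev/s).
x = r cosθ ⇒ ẋ = −rω sinθ.
|v| = rω|sinθ| = 0.0421·107.4·|sin 19.2°| = 1.4867 m/s.

1.49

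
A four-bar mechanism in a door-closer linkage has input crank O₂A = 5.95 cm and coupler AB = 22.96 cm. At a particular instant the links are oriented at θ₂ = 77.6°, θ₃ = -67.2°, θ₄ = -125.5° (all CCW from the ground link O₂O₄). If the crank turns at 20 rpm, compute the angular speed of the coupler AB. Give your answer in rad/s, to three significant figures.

ω₂ = 2.094 rad/s (from 20 rpm).
Differentiating the loop-closure r₂e^{iθ₂}+r₃e^{iθ₃}=r₁+r₄e^{iθ₄} gives r₂ω₂e^{iθ₂}+r₃ω₃e^{iθ₃}=r₄ω₄e^{iθ₄}.
Eliminating the other unknown: ω₃ = r₂ω₂ sin(θ₄−θ₂) / [r₃ sin(θ₃−θ₄)].
Numerator sine = +0.39234; denominator sine = +0.85081.
Result = 0.0595·2.094·(+0.39234) / (0.2296·(+0.85081)) = +0.25028 rad/s; magnitude 0.25028 rad/s.

0.250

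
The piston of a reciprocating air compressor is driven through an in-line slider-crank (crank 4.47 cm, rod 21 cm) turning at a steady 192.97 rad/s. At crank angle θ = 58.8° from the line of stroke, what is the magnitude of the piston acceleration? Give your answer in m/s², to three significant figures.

699

ω = 193 rad/s
x(θ) = r cosθ + √(L² − r² sin²θ); with ω constant, a = ω²·d²x/dθ².
d²x/dθ² = −r cosθ − r²(cos2θ)/√u − r⁴ sin²2θ/(4u^{3/2}),  u = L² − r² sin²θ = 0.0426381 m².
Substituting r = 0.0447 m, L = 0.21 m, θ = 58.8°: d²x/dθ² = -0.018762 m.
a = ω²·d²x/dθ² = (193)²·(-0.018762) = -698.64 m/s²;  |a| = 698.64 m/s².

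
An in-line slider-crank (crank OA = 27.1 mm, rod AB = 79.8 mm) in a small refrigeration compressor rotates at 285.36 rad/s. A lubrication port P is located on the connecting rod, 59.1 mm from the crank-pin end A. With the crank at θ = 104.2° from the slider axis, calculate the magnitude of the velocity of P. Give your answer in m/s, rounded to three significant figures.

7.02

ω = 285.4 rad/s.  Crank-pin speed |V_A| = rω = 7.7333 m/s, perpendicular to OA.
Rod angle: sinφ = −(r/L) sinθ ⇒ φ = -19.222°; ω_rod = −rω cosθ/√(L²−r²sin²θ) = +25.176 rad/s.
V_P = V_A + ω_rod × AP, with AP = 0.0591 m along the rod.
Components: V_Px = −rω sinθ − a·ω_rod·sinφ = -7.0071 m/s;  V_Py = rω cosθ + a·ω_rod·cosφ = -0.49209 m/s.
|V_P| = √(V_Px² + V_Py²) = 7.0244 m/s.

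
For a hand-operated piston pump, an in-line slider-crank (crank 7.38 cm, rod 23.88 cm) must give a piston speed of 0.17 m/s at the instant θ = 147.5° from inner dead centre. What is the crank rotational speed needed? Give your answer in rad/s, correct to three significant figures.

For an in-line slider-crank, |v_piston| = rω|sinθ|·[1 + r cosθ/√(L² − r² sin²θ)].
With r = 0.0738 m, L = 0.2388 m, θ = 147.5°: the bracketed kinematic factor |dx/dθ| = 0.029172 m.
ω = v/|dx/dθ| = 0.17/0.029172 = 5.8275 rad/s.

5.83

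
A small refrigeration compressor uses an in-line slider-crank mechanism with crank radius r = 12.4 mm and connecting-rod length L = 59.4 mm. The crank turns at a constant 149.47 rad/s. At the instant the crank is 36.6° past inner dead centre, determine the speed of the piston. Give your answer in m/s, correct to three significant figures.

1.29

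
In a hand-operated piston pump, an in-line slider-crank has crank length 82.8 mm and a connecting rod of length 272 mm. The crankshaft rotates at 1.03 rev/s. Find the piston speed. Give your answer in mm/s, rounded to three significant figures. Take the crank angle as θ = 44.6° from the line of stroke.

ω = 2π·1.03 = 6.472 rad/s
For an in-line slider-crank, x = r cosθ + √(L² − r² sin²θ), so v = −rω sinθ·[1 + r cosθ/√(L² − r² sin²θ)].
With r = 0.0828 m, L = 0.272 m, θ = 44.6°: √(L² − r² sin²θ) = 0.26571 m.
v = −0.0828·6.472·0.70215·[1 + 0.0828·0.71203/0.26571] = -0.45973 m/s.
|v| = 0.45973 m/s = 459.73 mm/s.

460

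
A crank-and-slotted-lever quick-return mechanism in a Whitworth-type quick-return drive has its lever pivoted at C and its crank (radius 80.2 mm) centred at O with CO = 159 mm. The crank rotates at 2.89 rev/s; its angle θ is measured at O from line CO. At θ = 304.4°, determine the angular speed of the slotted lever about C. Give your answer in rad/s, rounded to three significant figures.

ω = 18.16 rad/s (from 2.89 rev/s).
Crank pin A relative to C: A = (d + r cosθ, r sinθ); lever angle φ = atan2(r sinθ, d + r cosθ).
Differentiating tanφ: φ̇ = rω(d cosθ + r)/(d² + r² + 2dr cosθ).
d² + r² + 2dr cosθ = |CA|² = 0.0461217 m²;  d cosθ + r = +0.17003 m.
|ω_lever| = |0.0802·18.16·+0.17003| / 0.0461217 = 5.3687 rad/s.

5.37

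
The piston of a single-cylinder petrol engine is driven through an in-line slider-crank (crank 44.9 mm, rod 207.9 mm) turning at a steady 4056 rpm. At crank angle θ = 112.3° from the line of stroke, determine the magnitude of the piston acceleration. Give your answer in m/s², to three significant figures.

4330

ω = 2π·4056/60 = 424.7 rad/s
x(θ) = r cosθ + √(L² − r² sin²θ); with ω constant, a = ω²·d²x/dθ².
d²x/dθ² = −r cosθ − r²(cos2θ)/√u − r⁴ sin²2θ/(4u^{3/2}),  u = L² − r² sin²θ = 0.0414967 m².
Substituting r = 0.0449 m, L = 0.2079 m, θ = 112.3°: d²x/dθ² = +0.024025 m.
a = ω²·d²x/dθ² = (424.7)²·(+0.024025) = +4334.3 m/s²;  |a| = 4334.3 m/s².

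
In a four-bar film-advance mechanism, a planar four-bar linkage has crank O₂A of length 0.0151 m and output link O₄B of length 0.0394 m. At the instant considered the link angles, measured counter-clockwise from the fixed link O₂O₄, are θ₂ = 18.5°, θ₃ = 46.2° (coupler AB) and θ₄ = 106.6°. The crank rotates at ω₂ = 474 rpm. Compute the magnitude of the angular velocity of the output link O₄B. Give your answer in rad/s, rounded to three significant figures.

10.2

ω₂ = 49.64 rad/s (from 474 rpm).
Differentiating the loop-closure r₂e^{iθ₂}+r₃e^{iθ₃}=r₁+r₄e^{iθ₄} gives r₂ω₂e^{iθ₂}+r₃ω₃e^{iθ₃}=r₄ω₄e^{iθ₄}.
Eliminating the other unknown: ω₄ = r₂ω₂ sin(θ₂−θ₃) / [r₄ sin(θ₄−θ₃)].
Numerator sine = -0.46484; denominator sine = +0.86949.
Result = 0.0151·49.64·(-0.46484) / (0.0394·(+0.86949)) = -10.17 rad/s; magnitude 10.17 rad/s.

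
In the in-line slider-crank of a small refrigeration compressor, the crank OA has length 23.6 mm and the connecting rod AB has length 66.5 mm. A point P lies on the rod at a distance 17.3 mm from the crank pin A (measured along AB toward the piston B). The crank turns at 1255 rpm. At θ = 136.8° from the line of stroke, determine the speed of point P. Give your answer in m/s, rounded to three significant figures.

2.59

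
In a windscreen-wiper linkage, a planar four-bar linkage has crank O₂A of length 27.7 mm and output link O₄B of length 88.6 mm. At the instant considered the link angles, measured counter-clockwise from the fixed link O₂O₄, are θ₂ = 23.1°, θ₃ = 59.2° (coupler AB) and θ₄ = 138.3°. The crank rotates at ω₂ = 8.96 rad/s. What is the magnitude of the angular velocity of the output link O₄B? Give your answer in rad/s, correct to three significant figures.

ω₂ = 8.96 rad/s
Differentiating the loop-closure r₂e^{iθ₂}+r₃e^{iθ₃}=r₁+r₄e^{iθ₄} gives r₂ω₂e^{iθ₂}+r₃ω₃e^{iθ₃}=r₄ω₄e^{iθ₄}.
Eliminating the other unknown: ω₄ = r₂ω₂ sin(θ₂−θ₃) / [r₄ sin(θ₄−θ₃)].
Numerator sine = -0.58920; denominator sine = +0.98196.
Result = 0.0277·8.96·(-0.58920) / (0.0886·(+0.98196)) = -1.6808 rad/s; magnitude 1.6808 rad/s.

1.68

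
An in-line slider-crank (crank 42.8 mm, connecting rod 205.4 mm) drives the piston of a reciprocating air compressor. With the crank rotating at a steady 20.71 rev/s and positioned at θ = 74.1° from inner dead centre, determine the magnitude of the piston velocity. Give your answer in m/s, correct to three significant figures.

ω = 2π·20.7 = 130.1 rad/s
For an in-line slider-crank, x = r cosθ + √(L² − r² sin²θ), so v = −rω sinθ·[1 + r cosθ/√(L² − r² sin²θ)].
With r = 0.0428 m, L = 0.2054 m, θ = 74.1°: √(L² − r² sin²θ) = 0.20123 m.
v = −0.0428·130.1·0.96174·[1 + 0.0428·0.27396/0.20123] = -5.6684 m/s.
|v| = 5.6684 m/s.

5.67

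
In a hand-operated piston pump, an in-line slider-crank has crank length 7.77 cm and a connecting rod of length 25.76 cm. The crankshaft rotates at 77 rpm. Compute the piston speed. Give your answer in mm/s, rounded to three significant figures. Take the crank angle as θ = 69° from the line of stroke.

651

ω = 2π·77/60 = 8.063 rad/s
For an in-line slider-crank, x = r cosθ + √(L² − r² sin²θ), so v = −rω sinθ·[1 + r cosθ/√(L² − r² sin²θ)].
With r = 0.0777 m, L = 0.2576 m, θ = 69°: √(L² − r² sin²θ) = 0.24718 m.
v = −0.0777·8.063·0.93358·[1 + 0.0777·0.35837/0.24718] = -0.65081 m/s.
|v| = 0.65081 m/s = 650.81 mm/s.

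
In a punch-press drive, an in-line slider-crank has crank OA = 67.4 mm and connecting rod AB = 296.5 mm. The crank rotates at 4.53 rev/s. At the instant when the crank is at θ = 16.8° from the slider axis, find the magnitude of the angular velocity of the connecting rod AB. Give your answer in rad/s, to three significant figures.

6.21

ω = 28.46 rad/s (converted from 4.53 rev/s).
The rod makes angle φ with the slider axis where L sinφ = r sinθ; differentiating, L cosφ·φ̇ = r ω cosθ.
L cosφ = √(L² − r² sin²θ) = 0.29586 m.
|ω_rod| = r ω |cosθ| / √(L² − r² sin²θ) = 0.0674·28.46·0.95732/0.29586 = 6.2074 rad/s.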